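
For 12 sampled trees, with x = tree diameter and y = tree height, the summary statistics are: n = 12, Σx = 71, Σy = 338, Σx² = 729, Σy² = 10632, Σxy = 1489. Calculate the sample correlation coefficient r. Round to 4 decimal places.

S_xy = nΣxy − ΣxΣy = 12·1489 − 71·338 = 17868 − 23998 = -6130
S_xx = nΣx² − (Σx)² = 12·729 − 71² = 8748 − 5041 = 3707
S_yy = nΣy² − (Σy)² = 12·10632 − 338² = 127584 − 114244 = 13340
r = S_xy / √(S_xx·S_yy) = -6130 / √(3707·13340) = -6130 / √49451380 = -6130 / 7032.1675 = -0.8717

-0.8717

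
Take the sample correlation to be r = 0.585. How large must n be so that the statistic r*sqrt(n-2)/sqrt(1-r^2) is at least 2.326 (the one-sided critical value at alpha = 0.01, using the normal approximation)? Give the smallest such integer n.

Need r·√(n−2)/√(1−r²) ≥ 2.326
√(n−2) ≥ 2.326·√(1−0.342225) / 0.585 = 2.326·0.811033 / 0.585 = 3.2247
n−2 ≥ 10.3987  ⇒  n ≥ 12.3987
Smallest integer n = 13

13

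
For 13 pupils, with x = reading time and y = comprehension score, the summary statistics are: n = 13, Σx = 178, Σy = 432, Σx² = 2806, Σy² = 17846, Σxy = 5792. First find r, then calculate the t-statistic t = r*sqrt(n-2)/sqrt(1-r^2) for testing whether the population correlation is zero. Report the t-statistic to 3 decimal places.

-0.362

Numerator: nΣxy − (Σx)(Σy) = 13·5792 − (178)(432) = -1600
Denominator: √[(nΣx²−(Σx)²)(nΣy²−(Σy)²)]
  nΣx²−(Σx)² = 13·2806 − 31684 = 4794;  nΣy²−(Σy)² = 13·17846 − 186624 = 45374
  √(4794·45374) = √217522956 = 14748.6595
r = -1600 / 14748.6595 = -0.1085
t = r·√(n−2)/√(1−r²) = -0.1085·√11 / √(1−0.011772) = -0.359854 / 0.994097 = -0.362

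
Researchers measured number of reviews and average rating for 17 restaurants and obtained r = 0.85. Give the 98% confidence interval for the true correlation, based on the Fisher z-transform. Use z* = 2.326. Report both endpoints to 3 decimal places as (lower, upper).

z_r = atanh(0.85) = 1.256153;  SE = 1/√(n−3) = 1/√14 = 0.267261
z-limits: 1.256153 ± 2.326·0.267261 = 1.256153 ± 0.621649 = [0.634504, 1.877802]
ρ-limits: (tanh 0.634504, tanh 1.877802) = (0.561, 0.954)

(0.561, 0.954)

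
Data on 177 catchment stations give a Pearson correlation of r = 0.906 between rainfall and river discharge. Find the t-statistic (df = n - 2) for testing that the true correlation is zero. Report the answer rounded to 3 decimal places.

28.315

1 − r² = 1 − 0.820836 = 0.179164;  √(1−r²) = 0.423278
√(n−2) = √175 = 13.228757
t = r·√(n−2)/√(1−r²) = 0.906 · 13.228757 / 0.423278 = 28.315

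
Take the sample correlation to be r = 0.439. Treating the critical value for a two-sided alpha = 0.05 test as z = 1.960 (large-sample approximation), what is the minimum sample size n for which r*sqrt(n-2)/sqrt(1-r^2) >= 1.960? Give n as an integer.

19

Need r·√(n−2)/√(1−r²) ≥ 1.960
√(n−2) ≥ 1.960·√(1−0.192721) / 0.439 = 1.960·0.898487 / 0.439 = 4.0115
n−2 ≥ 16.0921  ⇒  n ≥ 18.0921
Smallest integer n = 19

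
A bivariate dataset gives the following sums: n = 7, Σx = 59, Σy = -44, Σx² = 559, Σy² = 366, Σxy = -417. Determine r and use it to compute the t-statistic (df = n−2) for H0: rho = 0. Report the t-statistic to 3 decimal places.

-1.772

S_xy = nΣxy − ΣxΣy = 7·(-417) − 59·(-44) = -2919 − (-2596) = -323
S_xx = nΣx² − (Σx)² = 7·559 − 59² = 3913 − 3481 = 432
S_yy = nΣy² − (Σy)² = 7·366 − (-44)² = 2562 − 1936 = 626
r = S_xy / √(S_xx·S_yy) = -323 / √(432·626) = -323 / √270432 = -323 / 520.0308 = -0.6211
t = r·√(n−2)/√(1−r²) = -0.6211·√5 / √(1−0.385765) = -1.388822 / 0.783731 = -1.772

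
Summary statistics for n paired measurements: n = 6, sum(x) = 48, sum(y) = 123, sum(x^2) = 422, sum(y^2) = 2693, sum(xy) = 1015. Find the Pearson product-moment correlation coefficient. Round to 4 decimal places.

S_xy = nΣxy − ΣxΣy = 6·1015 − 48·123 = 6090 − 5904 = 186
S_xx = nΣx² − (Σx)² = 6·422 − 48² = 2532 − 2304 = 228
S_yy = nΣy² − (Σy)² = 6·2693 − 123² = 16158 − 15129 = 1029
r = S_xy / √(S_xx·S_yy) = 186 / √(228·1029) = 186 / √234612 = 186 / 484.3676 = 0.3840

0.3840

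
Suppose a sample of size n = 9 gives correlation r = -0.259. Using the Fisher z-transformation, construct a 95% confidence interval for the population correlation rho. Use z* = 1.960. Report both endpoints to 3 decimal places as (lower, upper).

(-0.788, 0.489)

z_r = atanh(-0.259) = -0.265036;  SE = 1/√(n−3) = 1/√6 = 0.408248
z-limits: -0.265036 ± 1.960·0.408248 = -0.265036 ± 0.800166 = [-1.065202, 0.535130]
ρ-limits: (tanh -1.065202, tanh 0.535130) = (-0.788, 0.489)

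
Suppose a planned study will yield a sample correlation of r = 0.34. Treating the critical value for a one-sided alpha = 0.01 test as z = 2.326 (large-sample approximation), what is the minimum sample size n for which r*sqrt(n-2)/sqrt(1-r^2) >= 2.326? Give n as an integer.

Need r·√(n−2)/√(1−r²) ≥ 2.326
√(n−2) ≥ 2.326·√(1−0.1156) / 0.34 = 2.326·0.940425 / 0.34 = 6.4336
n−2 ≥ 41.3912  ⇒  n ≥ 43.3912
Smallest integer n = 44

44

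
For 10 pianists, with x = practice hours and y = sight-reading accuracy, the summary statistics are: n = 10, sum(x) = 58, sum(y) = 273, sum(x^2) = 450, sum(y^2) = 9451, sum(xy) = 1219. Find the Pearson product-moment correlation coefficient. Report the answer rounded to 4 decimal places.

-0.7649

Numerator: nΣxy − (Σx)(Σy) = 10·1219 − (58)(273) = -3644
Denominator: √[(nΣx²−(Σx)²)(nΣy²−(Σy)²)]
  nΣx²−(Σx)² = 10·450 − 3364 = 1136;  nΣy²−(Σy)² = 10·9451 − 74529 = 19981
  √(1136·19981) = √22698416 = 4764.2855
r = -3644 / 4764.2855 = -0.7649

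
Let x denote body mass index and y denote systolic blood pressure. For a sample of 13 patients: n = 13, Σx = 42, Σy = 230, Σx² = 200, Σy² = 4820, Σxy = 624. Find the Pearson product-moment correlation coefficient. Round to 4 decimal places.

S_xy = nΣxy − ΣxΣy = 13·624 − 42·230 = 8112 − 9660 = -1548
S_xx = nΣx² − (Σx)² = 13·200 − 42² = 2600 − 1764 = 836
S_yy = nΣy² − (Σy)² = 13·4820 − 230² = 62660 − 52900 = 9760
r = S_xy / √(S_xx·S_yy) = -1548 / √(836·9760) = -1548 / √8159360 = -1548 / 2856.4593 = -0.5419

-0.5419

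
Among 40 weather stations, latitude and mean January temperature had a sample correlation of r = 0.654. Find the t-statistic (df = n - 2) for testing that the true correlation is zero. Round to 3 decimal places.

1 − r² = 1 − 0.427716 = 0.572284;  √(1−r²) = 0.756495
√(n−2) = √38 = 6.164414
t = r·√(n−2)/√(1−r²) = 0.654 · 6.164414 / 0.756495 = 5.329

5.329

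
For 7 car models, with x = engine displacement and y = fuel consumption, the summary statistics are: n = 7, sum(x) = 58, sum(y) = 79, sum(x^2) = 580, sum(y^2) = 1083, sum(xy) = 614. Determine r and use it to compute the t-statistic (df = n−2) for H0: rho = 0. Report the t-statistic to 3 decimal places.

-0.688

S_xy = nΣxy − ΣxΣy = 7·614 − 58·79 = 4298 − 4582 = -284
S_xx = nΣx² − (Σx)² = 7·580 − 58² = 4060 − 3364 = 696
S_yy = nΣy² − (Σy)² = 7·1083 − 79² = 7581 − 6241 = 1340
r = S_xy / √(S_xx·S_yy) = -284 / √(696·1340) = -284 / √932640 = -284 / 965.7329 = -0.2941
t = r·√(n−2)/√(1−r²) = -0.2941·√5 / √(1−0.086495) = -0.657628 / 0.955775 = -0.688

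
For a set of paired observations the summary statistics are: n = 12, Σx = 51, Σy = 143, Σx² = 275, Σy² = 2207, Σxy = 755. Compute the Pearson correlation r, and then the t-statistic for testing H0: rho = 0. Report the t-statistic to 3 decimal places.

Numerator: nΣxy − (Σx)(Σy) = 12·755 − (51)(143) = 1767
Denominator: √[(nΣx²−(Σx)²)(nΣy²−(Σy)²)]
  nΣx²−(Σx)² = 12·275 − 2601 = 699;  nΣy²−(Σy)² = 12·2207 − 20449 = 6035
  √(699·6035) = √4218465 = 2053.8902
r = 1767 / 2053.8902 = 0.8603
t = r·√(n−2)/√(1−r²) = 0.8603·√10 / √(1−0.740116) = 2.720507 / 0.509788 = 5.337

5.337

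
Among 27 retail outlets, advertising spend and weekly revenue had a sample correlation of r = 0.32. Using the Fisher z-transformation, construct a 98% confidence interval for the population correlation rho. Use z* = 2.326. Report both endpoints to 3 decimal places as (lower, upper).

z_r = atanh(0.32) = 0.331647;  SE = 1/√(n−3) = 1/√24 = 0.204124
z-limits: 0.331647 ± 2.326·0.204124 = 0.331647 ± 0.474792 = [-0.143145, 0.806439]
ρ-limits: (tanh -0.143145, tanh 0.806439) = (-0.142, 0.668)

(-0.142, 0.668)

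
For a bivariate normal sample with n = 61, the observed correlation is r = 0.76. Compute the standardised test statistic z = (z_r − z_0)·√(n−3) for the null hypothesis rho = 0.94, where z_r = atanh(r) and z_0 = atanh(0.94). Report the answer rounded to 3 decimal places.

-5.650

z_r = atanh(0.76) = 0.996215,  z_0 = atanh(0.94) = 1.738049
SE = 1/√(n−3) = 1/√58 = 0.131306
z = (z_r − z_0)/SE = (0.996215 − 1.738049) / 0.131306 = -0.741834 / 0.131306 = -5.650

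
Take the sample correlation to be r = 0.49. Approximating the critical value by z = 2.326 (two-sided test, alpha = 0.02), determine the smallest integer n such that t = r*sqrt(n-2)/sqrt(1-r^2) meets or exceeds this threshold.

20

Need r·√(n−2)/√(1−r²) ≥ 2.326
√(n−2) ≥ 2.326·√(1−0.2401) / 0.49 = 2.326·0.871722 / 0.49 = 4.1380
n−2 ≥ 17.1230  ⇒  n ≥ 19.1230
Smallest integer n = 20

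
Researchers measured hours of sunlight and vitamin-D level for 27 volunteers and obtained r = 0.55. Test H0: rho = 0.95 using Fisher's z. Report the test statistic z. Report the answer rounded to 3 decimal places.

-5.944

z_r = atanh(0.55) = 0.618381,  z_0 = atanh(0.95) = 1.831781
SE = 1/√(n−3) = 1/√24 = 0.204124
z = (z_r − z_0)/SE = (0.618381 − 1.831781) / 0.204124 = -1.213400 / 0.204124 = -5.944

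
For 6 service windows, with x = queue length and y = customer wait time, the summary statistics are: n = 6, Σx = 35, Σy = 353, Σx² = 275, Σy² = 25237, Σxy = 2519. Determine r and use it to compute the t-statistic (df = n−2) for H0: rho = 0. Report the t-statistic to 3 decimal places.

2.837

Numerator: nΣxy − (Σx)(Σy) = 6·2519 − (35)(353) = 2759
Denominator: √[(nΣx²−(Σx)²)(nΣy²−(Σy)²)]
  nΣx²−(Σx)² = 6·275 − 1225 = 425;  nΣy²−(Σy)² = 6·25237 − 124609 = 26813
  √(425·26813) = √11395525 = 3375.7258
r = 2759 / 3375.7258 = 0.8173
t = r·√(n−2)/√(1−r²) = 0.8173·√4 / √(1−0.667979) = 1.634600 / 0.576213 = 2.837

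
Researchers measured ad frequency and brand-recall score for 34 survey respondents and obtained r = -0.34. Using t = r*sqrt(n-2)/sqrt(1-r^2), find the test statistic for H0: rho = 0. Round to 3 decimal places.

t = r·√(n−2) / √(1−r²) with r = -0.34, n = 34
  = -0.34·√32 / √(1 − 0.1156)
  = -0.34·5.656854 / 0.940425
  = -1.923330 / 0.940425 = -2.045

-2.045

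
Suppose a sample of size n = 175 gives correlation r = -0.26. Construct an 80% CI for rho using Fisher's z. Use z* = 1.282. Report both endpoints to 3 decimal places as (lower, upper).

Fisher z: z_r = atanh(r) = ½·ln((1+(-0.26))/(1−(-0.26))) = -0.266108
SE(z) = 1/√(n−3) = 1/√172 = 0.076249
80% ⇒ z* = 1.282; margin = 1.282·0.076249 = 0.097751
CI on z-scale: (-0.363859, -0.168357)
Back-transform: tanh(-0.363859) = -0.348609, tanh(-0.168357) = -0.166784

(-0.349, -0.167)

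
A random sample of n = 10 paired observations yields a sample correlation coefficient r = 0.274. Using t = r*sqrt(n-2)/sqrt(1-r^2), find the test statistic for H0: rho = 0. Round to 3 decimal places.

1 − r² = 1 − 0.075076 = 0.924924;  √(1−r²) = 0.961730
√(n−2) = √8 = 2.828427
t = r·√(n−2)/√(1−r²) = 0.274 · 2.828427 / 0.961730 = 0.806

0.806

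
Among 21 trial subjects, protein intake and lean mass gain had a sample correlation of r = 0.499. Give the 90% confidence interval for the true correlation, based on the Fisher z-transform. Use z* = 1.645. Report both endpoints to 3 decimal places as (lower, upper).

z_r = atanh(0.499) = 0.547974;  SE = 1/√(n−3) = 1/√18 = 0.235702
z-limits: 0.547974 ± 1.645·0.235702 = 0.547974 ± 0.387730 = [0.160244, 0.935704]
ρ-limits: (tanh 0.160244, tanh 0.935704) = (0.159, 0.733)

(0.159, 0.733)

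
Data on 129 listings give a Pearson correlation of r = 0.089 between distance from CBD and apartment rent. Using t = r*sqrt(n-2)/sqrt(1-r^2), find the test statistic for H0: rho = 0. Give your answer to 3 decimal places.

t = r·√(n−2) / √(1−r²) with r = 0.089, n = 129
  = 0.089·√127 / √(1 − 0.007921)
  = 0.089·11.269428 / 0.996032
  = 1.002979 / 0.996032 = 1.007

1.007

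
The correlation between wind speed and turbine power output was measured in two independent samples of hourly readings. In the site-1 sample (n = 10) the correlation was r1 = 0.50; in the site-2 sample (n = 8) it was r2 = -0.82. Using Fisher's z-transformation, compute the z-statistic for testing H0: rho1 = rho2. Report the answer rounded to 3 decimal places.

z1 = atanh(0.50) = 0.549306,  z2 = atanh(-0.82) = -1.156817
SE = √(1/(n1−3) + 1/(n2−3)) = √(1/7 + 1/5) = √(0.1428571 + 0.2000000) = √0.3428571 = 0.585540
z = (z1 − z2)/SE = (0.549306 − (-1.156817)) / 0.585540 = 1.706123 / 0.585540 = 2.914

2.914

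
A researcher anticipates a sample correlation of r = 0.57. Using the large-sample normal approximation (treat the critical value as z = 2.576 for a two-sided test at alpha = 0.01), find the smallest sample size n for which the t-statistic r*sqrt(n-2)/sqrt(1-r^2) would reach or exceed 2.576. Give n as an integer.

16

r√(n−2)/√(1−r²) ≥ 2.576  ⇔  n−2 ≥ (2.576)²·(1−r²)/r²
(1−r²)/r² = (1−0.3249)/0.3249 = 2.0779
n ≥ 2 + 6.635776·2.0779 = 2 + 13.7885 = 15.7885
⌈15.7885⌉ = 16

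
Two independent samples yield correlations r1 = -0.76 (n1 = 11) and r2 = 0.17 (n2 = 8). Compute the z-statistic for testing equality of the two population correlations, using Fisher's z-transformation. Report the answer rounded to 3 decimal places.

z1 = atanh(-0.76) = -0.996215,  z2 = atanh(0.17) = 0.171667
SE = √(1/(n1−3) + 1/(n2−3)) = √(1/8 + 1/5) = √(0.1250000 + 0.2000000) = √0.3250000 = 0.570088
z = (z1 − z2)/SE = (-0.996215 − 0.171667) / 0.570088 = -1.167882 / 0.570088 = -2.049

-2.049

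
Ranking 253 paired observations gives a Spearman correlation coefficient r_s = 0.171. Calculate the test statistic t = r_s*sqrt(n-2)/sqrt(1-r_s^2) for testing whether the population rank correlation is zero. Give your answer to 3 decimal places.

t = r_s·√(n−2) / √(1−r_s²) with r_s = 0.171, n = 253
  = 0.171·√251 / √(1 − 0.029241)
  = 0.171·15.842980 / 0.985271
  = 2.709150 / 0.985271 = 2.750

2.750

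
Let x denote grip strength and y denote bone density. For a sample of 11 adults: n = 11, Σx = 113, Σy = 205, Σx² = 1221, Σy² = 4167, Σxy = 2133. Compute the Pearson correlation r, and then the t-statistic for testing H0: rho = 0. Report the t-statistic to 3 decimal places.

0.573

S_xy = nΣxy − ΣxΣy = 11·2133 − 113·205 = 23463 − 23165 = 298
S_xx = nΣx² − (Σx)² = 11·1221 − 113² = 13431 − 12769 = 662
S_yy = nΣy² − (Σy)² = 11·4167 − 205² = 45837 − 42025 = 3812
r = S_xy / √(S_xx·S_yy) = 298 / √(662·3812) = 298 / √2523544 = 298 / 1588.5666 = 0.1876
t = r·√(n−2)/√(1−r²) = 0.1876·√9 / √(1−0.035194) = 0.562800 / 0.982245 = 0.573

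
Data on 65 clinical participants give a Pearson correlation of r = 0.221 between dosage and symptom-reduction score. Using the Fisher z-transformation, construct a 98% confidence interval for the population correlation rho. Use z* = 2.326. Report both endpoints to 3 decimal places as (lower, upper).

Fisher z: z_r = atanh(r) = ½·ln((1+0.221)/(1−0.221)) = 0.224707
SE(z) = 1/√(n−3) = 1/√62 = 0.127000
98% ⇒ z* = 2.326; margin = 2.326·0.127000 = 0.295402
CI on z-scale: (-0.070695, 0.520109)
Back-transform: tanh(-0.070695) = -0.070577, tanh(0.520109) = 0.477784

(-0.071, 0.478)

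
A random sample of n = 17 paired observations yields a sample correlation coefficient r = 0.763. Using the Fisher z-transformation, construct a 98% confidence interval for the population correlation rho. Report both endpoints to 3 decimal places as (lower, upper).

(0.364, 0.925)

z_r = atanh(0.763) = 1.003356;  SE = 1/√(n−3) = 1/√14 = 0.267261
z-limits: 1.003356 ± 2.326·0.267261 = 1.003356 ± 0.621649 = [0.381707, 1.625005]
ρ-limits: (tanh 0.381707, tanh 1.625005) = (0.364, 0.925)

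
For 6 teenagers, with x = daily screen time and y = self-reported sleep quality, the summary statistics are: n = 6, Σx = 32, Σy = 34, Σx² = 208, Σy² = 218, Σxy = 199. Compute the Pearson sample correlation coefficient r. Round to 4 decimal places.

S_xy = nΣxy − ΣxΣy = 6·199 − 32·34 = 1194 − 1088 = 106
S_xx = nΣx² − (Σx)² = 6·208 − 32² = 1248 − 1024 = 224
S_yy = nΣy² − (Σy)² = 6·218 − 34² = 1308 − 1156 = 152
r = S_xy / √(S_xx·S_yy) = 106 / √(224·152) = 106 / √34048 = 106 / 184.5210 = 0.5745

0.5745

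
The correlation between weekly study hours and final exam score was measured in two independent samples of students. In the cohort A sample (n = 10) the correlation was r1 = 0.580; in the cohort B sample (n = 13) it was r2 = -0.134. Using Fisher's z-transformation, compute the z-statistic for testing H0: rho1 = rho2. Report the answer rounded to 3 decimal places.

1.618

Fisher z-transforms: z1 = atanh(0.580) = 0.662463, z2 = atanh(-0.134) = -0.134811; difference d = 0.797274
Var(d) = 1/7 + 1/10 = 0.1428571 + 0.1000000 = 0.2428571
z = d/√Var(d) = 0.797274 / √0.2428571 = 0.797274 / 0.492805 = 1.618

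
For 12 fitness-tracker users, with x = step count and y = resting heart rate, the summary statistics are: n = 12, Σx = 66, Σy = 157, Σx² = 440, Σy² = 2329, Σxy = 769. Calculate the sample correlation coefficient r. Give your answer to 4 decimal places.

S_xy = nΣxy − ΣxΣy = 12·769 − 66·157 = 9228 − 10362 = -1134
S_xx = nΣx² − (Σx)² = 12·440 − 66² = 5280 − 4356 = 924
S_yy = nΣy² − (Σy)² = 12·2329 − 157² = 27948 − 24649 = 3299
r = S_xy / √(S_xx·S_yy) = -1134 / √(924·3299) = -1134 / √3048276 = -1134 / 1745.9313 = -0.6495

-0.6495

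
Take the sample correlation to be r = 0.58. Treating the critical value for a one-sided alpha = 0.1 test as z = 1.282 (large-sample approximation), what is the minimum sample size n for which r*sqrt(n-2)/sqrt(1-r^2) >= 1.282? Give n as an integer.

r√(n−2)/√(1−r²) ≥ 1.282  ⇔  n−2 ≥ (1.282)²·(1−r²)/r²
(1−r²)/r² = (1−0.3364)/0.3364 = 1.9727
n ≥ 2 + 1.643524·1.9727 = 2 + 3.2422 = 5.2422
⌈5.2422⌉ = 6

6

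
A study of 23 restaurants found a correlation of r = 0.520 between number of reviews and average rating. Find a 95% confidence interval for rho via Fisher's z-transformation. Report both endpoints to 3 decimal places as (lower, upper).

(0.137, 0.768)

z_r = atanh(0.520) = 0.576340;  SE = 1/√(n−3) = 1/√20 = 0.223607
z-limits: 0.576340 ± 1.960·0.223607 = 0.576340 ± 0.438270 = [0.138070, 1.014610]
ρ-limits: (tanh 0.138070, tanh 1.014610) = (0.137, 0.768)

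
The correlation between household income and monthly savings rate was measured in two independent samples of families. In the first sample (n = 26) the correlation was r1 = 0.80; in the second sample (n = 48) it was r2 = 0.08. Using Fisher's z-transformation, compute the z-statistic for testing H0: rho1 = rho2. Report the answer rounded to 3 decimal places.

z1 = atanh(0.80) = 1.098612,  z2 = atanh(0.08) = 0.080171
SE = √(1/(n1−3) + 1/(n2−3)) = √(1/23 + 1/45) = √(0.0434783 + 0.0222222) = √0.0657005 = 0.256321
z = (z1 − z2)/SE = (1.098612 − 0.080171) / 0.256321 = 1.018441 / 0.256321 = 3.973

3.973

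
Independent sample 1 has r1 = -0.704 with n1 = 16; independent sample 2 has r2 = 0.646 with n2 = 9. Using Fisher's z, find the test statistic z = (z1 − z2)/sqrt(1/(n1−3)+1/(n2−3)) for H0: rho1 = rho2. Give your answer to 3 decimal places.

Fisher z-transforms: z1 = atanh(-0.704) = -0.875187, z2 = atanh(0.646) = 0.768403; difference d = -1.643590
Var(d) = 1/13 + 1/6 = 0.0769231 + 0.1666667 = 0.2435898
z = d/√Var(d) = -1.643590 / √0.2435898 = -1.643590 / 0.493548 = -3.330

-3.330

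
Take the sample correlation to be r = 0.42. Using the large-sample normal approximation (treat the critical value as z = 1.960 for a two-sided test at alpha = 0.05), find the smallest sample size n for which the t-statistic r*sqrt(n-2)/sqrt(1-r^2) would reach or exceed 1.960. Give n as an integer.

r√(n−2)/√(1−r²) ≥ 1.960  ⇔  n−2 ≥ (1.960)²·(1−r²)/r²
(1−r²)/r² = (1−0.1764)/0.1764 = 4.6689
n ≥ 2 + 3.8416·4.6689 = 2 + 17.9360 = 19.9360
⌈19.9360⌉ = 20

20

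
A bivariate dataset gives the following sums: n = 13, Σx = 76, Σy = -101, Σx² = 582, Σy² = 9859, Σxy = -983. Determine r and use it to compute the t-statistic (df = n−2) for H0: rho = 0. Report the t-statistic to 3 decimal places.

Numerator: nΣxy − (Σx)(Σy) = 13·(-983) − (76)(-101) = -5103
Denominator: √[(nΣx²−(Σx)²)(nΣy²−(Σy)²)]
  nΣx²−(Σx)² = 13·582 − 5776 = 1790;  nΣy²−(Σy)² = 13·9859 − 10201 = 117966
  √(1790·117966) = √211159140 = 14531.3158
r = -5103 / 14531.3158 = -0.3512
t = r·√(n−2)/√(1−r²) = -0.3512·√11 / √(1−0.123341) = -1.164799 / 0.936301 = -1.244

-1.244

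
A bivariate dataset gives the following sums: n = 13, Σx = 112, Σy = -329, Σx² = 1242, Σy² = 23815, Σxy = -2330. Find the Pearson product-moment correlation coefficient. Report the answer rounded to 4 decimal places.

Numerator: nΣxy − (Σx)(Σy) = 13·(-2330) − (112)(-329) = 6558
Denominator: √[(nΣx²−(Σx)²)(nΣy²−(Σy)²)]
  nΣx²−(Σx)² = 13·1242 − 12544 = 3602;  nΣy²−(Σy)² = 13·23815 − 108241 = 201354
  √(3602·201354) = √725277108 = 26930.9693
r = 6558 / 26930.9693 = 0.2435

0.2435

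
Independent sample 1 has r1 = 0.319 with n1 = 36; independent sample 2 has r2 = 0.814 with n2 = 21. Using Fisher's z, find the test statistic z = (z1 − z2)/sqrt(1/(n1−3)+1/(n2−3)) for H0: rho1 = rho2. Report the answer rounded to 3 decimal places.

-2.758

Fisher z-transforms: z1 = atanh(0.319) = 0.330533, z2 = atanh(0.814) = 1.138771; difference d = -0.808238
Var(d) = 1/33 + 1/18 = 0.0303030 + 0.0555556 = 0.0858586
z = d/√Var(d) = -0.808238 / √0.0858586 = -0.808238 / 0.293016 = -2.758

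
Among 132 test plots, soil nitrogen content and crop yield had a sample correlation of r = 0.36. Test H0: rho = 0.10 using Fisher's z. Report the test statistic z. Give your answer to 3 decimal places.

3.141

Fisher z: atanh(0.36) = 0.376886, atanh(0.10) = 0.100335
z = (z_r − z_0)·√(n−3) = (0.376886 − 0.100335)·√129 = 0.276551 · 11.357817 = 3.141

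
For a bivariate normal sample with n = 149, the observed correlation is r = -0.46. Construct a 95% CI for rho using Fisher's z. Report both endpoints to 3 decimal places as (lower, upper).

(-0.578, -0.323)

Fisher z: z_r = atanh(r) = ½·ln((1+(-0.46))/(1−(-0.46))) = -0.497311
SE(z) = 1/√(n−3) = 1/√146 = 0.082761
95% ⇒ z* = 1.960; margin = 1.960·0.082761 = 0.162212
CI on z-scale: (-0.659523, -0.335099)
Back-transform: tanh(-0.659523) = -0.578046, tanh(-0.335099) = -0.323095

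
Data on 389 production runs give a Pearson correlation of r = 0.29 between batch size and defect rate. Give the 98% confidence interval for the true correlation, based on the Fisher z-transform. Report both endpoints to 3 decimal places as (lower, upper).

(0.178, 0.394)

z_r = atanh(0.29) = 0.298566;  SE = 1/√(n−3) = 1/√386 = 0.050899
z-limits: 0.298566 ± 2.326·0.050899 = 0.298566 ± 0.118391 = [0.180175, 0.416957]
ρ-limits: (tanh 0.180175, tanh 0.416957) = (0.178, 0.394)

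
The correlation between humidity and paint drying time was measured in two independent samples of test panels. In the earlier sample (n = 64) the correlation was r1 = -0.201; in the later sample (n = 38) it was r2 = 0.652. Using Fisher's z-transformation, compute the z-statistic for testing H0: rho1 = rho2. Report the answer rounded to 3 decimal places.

z1 = atanh(-0.201) = -0.203774,  z2 = atanh(0.652) = 0.778770
SE = √(1/(n1−3) + 1/(n2−3)) = √(1/61 + 1/35) = √(0.0163934 + 0.0285714) = √0.0449648 = 0.212049
z = (z1 − z2)/SE = (-0.203774 − 0.778770) / 0.212049 = -0.982544 / 0.212049 = -4.634

-4.634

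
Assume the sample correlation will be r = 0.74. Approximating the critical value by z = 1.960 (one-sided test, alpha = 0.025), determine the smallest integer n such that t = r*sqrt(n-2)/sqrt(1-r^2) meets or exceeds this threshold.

6

r√(n−2)/√(1−r²) ≥ 1.960  ⇔  n−2 ≥ (1.960)²·(1−r²)/r²
(1−r²)/r² = (1−0.5476)/0.5476 = 0.8262
n ≥ 2 + 3.8416·0.8262 = 2 + 3.1739 = 5.1739
⌈5.1739⌉ = 6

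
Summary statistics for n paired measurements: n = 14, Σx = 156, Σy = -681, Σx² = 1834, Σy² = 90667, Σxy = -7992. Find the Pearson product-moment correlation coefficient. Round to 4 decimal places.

S_xy = nΣxy − ΣxΣy = 14·(-7992) − 156·(-681) = -111888 − (-106236) = -5652
S_xx = nΣx² − (Σx)² = 14·1834 − 156² = 25676 − 24336 = 1340
S_yy = nΣy² − (Σy)² = 14·90667 − (-681)² = 1269338 − 463761 = 805577
r = S_xy / √(S_xx·S_yy) = -5652 / √(1340·805577) = -5652 / √1079473180 = -5652 / 32855.3372 = -0.1720

-0.1720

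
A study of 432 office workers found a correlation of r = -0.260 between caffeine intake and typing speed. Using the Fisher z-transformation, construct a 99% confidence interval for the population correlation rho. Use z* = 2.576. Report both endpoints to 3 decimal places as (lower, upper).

(-0.372, -0.141)

Fisher z: z_r = atanh(r) = ½·ln((1+(-0.260))/(1−(-0.260))) = -0.266108
SE(z) = 1/√(n−3) = 1/√429 = 0.048280
99% ⇒ z* = 2.576; margin = 2.576·0.048280 = 0.124369
CI on z-scale: (-0.390477, -0.141739)
Back-transform: tanh(-0.390477) = -0.371771, tanh(-0.141739) = -0.140797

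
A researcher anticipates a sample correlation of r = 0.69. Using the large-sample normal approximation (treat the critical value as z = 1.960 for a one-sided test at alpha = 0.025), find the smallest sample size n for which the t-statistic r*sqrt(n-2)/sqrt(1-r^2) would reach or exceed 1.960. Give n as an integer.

Need r·√(n−2)/√(1−r²) ≥ 1.960
√(n−2) ≥ 1.960·√(1−0.4761) / 0.69 = 1.960·0.723809 / 0.69 = 2.0560
n−2 ≥ 4.2271  ⇒  n ≥ 6.2271
Smallest integer n = 7

7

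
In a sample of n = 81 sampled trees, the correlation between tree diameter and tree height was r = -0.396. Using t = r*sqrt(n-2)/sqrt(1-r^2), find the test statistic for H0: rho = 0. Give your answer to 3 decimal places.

1 − r² = 1 − 0.156816 = 0.843184;  √(1−r²) = 0.918251
√(n−2) = √79 = 8.888194
t = r·√(n−2)/√(1−r²) = -0.396 · 8.888194 / 0.918251 = -3.833

-3.833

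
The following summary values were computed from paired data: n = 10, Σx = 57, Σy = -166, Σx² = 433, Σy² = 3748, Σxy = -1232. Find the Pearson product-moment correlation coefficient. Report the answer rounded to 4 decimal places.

S_xy = nΣxy − ΣxΣy = 10·(-1232) − 57·(-166) = -12320 − (-9462) = -2858
S_xx = nΣx² − (Σx)² = 10·433 − 57² = 4330 − 3249 = 1081
S_yy = nΣy² − (Σy)² = 10·3748 − (-166)² = 37480 − 27556 = 9924
r = S_xy / √(S_xx·S_yy) = -2858 / √(1081·9924) = -2858 / √10727844 = -2858 / 3275.3388 = -0.8726

-0.8726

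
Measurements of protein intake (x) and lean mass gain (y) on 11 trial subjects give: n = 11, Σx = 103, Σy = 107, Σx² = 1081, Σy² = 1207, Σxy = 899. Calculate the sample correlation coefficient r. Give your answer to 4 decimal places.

S_xy = nΣxy − ΣxΣy = 11·899 − 103·107 = 9889 − 11021 = -1132
S_xx = nΣx² − (Σx)² = 11·1081 − 103² = 11891 − 10609 = 1282
S_yy = nΣy² − (Σy)² = 11·1207 − 107² = 13277 − 11449 = 1828
r = S_xy / √(S_xx·S_yy) = -1132 / √(1282·1828) = -1132 / √2343496 = -1132 / 1530.8481 = -0.7395

-0.7395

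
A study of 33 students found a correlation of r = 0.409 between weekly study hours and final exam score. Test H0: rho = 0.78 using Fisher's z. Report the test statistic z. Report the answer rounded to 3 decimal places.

-3.346

z_r = atanh(0.409) = 0.434410,  z_0 = atanh(0.78) = 1.045371
SE = 1/√(n−3) = 1/√30 = 0.182574
z = (z_r − z_0)/SE = (0.434410 − 1.045371) / 0.182574 = -0.610961 / 0.182574 = -3.346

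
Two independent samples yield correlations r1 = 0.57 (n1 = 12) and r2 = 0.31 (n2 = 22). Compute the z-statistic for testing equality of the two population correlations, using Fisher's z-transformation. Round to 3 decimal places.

z1 = atanh(0.57) = 0.647523,  z2 = atanh(0.31) = 0.320545
SE = √(1/(n1−3) + 1/(n2−3)) = √(1/9 + 1/19) = √(0.1111111 + 0.0526316) = √0.1637427 = 0.404651
z = (z1 − z2)/SE = (0.647523 − 0.320545) / 0.404651 = 0.326978 / 0.404651 = 0.808

0.808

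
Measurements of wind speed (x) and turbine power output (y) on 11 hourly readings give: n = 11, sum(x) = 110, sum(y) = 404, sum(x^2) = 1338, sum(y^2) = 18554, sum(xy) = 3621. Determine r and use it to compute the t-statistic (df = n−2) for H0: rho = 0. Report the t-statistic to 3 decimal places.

-1.493

S_xy = nΣxy − ΣxΣy = 11·3621 − 110·404 = 39831 − 44440 = -4609
S_xx = nΣx² − (Σx)² = 11·1338 − 110² = 14718 − 12100 = 2618
S_yy = nΣy² − (Σy)² = 11·18554 − 404² = 204094 − 163216 = 40878
r = S_xy / √(S_xx·S_yy) = -4609 / √(2618·40878) = -4609 / √107018604 = -4609 / 10344.9797 = -0.4455
t = r·√(n−2)/√(1−r²) = -0.4455·√9 / √(1−0.198470) = -1.336500 / 0.895282 = -1.493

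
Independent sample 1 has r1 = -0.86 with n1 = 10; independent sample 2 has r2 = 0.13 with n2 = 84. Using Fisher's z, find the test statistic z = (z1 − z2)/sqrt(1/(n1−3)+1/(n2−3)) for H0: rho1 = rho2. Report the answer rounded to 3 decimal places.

z1 = atanh(-0.86) = -1.293345,  z2 = atanh(0.13) = 0.130740
SE = √(1/(n1−3) + 1/(n2−3)) = √(1/7 + 1/81) = √(0.1428571 + 0.0123457) = √0.1552028 = 0.393958
z = (z1 − z2)/SE = (-1.293345 − 0.130740) / 0.393958 = -1.424085 / 0.393958 = -3.615

-3.615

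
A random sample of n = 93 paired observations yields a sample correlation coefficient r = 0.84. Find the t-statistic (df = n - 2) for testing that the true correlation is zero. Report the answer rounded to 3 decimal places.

1 − r² = 1 − 0.7056 = 0.2944;  √(1−r²) = 0.542586
√(n−2) = √91 = 9.539392
t = r·√(n−2)/√(1−r²) = 0.84 · 9.539392 / 0.542586 = 14.768

14.768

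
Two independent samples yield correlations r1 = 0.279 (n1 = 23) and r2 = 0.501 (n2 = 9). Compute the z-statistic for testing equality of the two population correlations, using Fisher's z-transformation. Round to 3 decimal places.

z1 = atanh(0.279) = 0.286597,  z2 = atanh(0.501) = 0.550640
SE = √(1/(n1−3) + 1/(n2−3)) = √(1/20 + 1/6) = √(0.0500000 + 0.1666667) = √0.2166667 = 0.465475
z = (z1 − z2)/SE = (0.286597 − 0.550640) / 0.465475 = -0.264043 / 0.465475 = -0.567

-0.567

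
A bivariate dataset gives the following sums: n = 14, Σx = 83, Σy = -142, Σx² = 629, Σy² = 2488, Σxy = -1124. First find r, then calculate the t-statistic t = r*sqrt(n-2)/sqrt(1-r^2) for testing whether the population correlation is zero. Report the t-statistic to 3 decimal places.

Numerator: nΣxy − (Σx)(Σy) = 14·(-1124) − (83)(-142) = -3950
Denominator: √[(nΣx²−(Σx)²)(nΣy²−(Σy)²)]
  nΣx²−(Σx)² = 14·629 − 6889 = 1917;  nΣy²−(Σy)² = 14·2488 − 20164 = 14668
  √(1917·14668) = √28118556 = 5302.6933
r = -3950 / 5302.6933 = -0.7449
t = r·√(n−2)/√(1−r²) = -0.7449·√12 / √(1−0.554876) = -2.580409 / 0.667176 = -3.868

-3.868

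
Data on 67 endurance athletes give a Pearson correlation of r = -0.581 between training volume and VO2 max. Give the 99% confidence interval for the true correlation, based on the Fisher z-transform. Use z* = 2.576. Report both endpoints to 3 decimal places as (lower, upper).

(-0.756, -0.329)

Fisher z: z_r = atanh(r) = ½·ln((1+(-0.581))/(1−(-0.581))) = -0.663971
SE(z) = 1/√(n−3) = 1/√64 = 0.125000
99% ⇒ z* = 2.576; margin = 2.576·0.125000 = 0.322000
CI on z-scale: (-0.985971, -0.341971)
Back-transform: tanh(-0.985971) = -0.755639, tanh(-0.341971) = -0.329236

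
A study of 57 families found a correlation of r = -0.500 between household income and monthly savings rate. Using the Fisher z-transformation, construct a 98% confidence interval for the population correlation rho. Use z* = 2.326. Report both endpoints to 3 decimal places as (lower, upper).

z_r = atanh(-0.500) = -0.549306;  SE = 1/√(n−3) = 1/√54 = 0.136083
z-limits: -0.549306 ± 2.326·0.136083 = -0.549306 ± 0.316529 = [-0.865835, -0.232777]
ρ-limits: (tanh -0.865835, tanh -0.232777) = (-0.699, -0.229)

(-0.699, -0.229)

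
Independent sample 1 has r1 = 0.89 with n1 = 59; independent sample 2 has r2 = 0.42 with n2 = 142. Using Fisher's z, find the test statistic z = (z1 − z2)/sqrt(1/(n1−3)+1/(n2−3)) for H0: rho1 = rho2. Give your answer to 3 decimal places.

z1 = atanh(0.89) = 1.421926,  z2 = atanh(0.42) = 0.447692
SE = √(1/(n1−3) + 1/(n2−3)) = √(1/56 + 1/139) = √(0.0178571 + 0.0071942) = √0.0250513 = 0.158276
z = (z1 − z2)/SE = (1.421926 − 0.447692) / 0.158276 = 0.974234 / 0.158276 = 6.155

6.155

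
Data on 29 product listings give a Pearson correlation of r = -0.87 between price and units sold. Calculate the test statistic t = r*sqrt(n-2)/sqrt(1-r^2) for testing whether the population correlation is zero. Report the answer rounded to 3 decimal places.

t = r·√(n−2) / √(1−r²) with r = -0.87, n = 29
  = -0.87·√27 / √(1 − 0.7569)
  = -0.87·5.196152 / 0.493052
  = -4.520652 / 0.493052 = -9.169

-9.169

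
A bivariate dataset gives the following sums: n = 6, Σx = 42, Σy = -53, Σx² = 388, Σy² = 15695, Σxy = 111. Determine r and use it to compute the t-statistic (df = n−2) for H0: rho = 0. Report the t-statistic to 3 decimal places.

Numerator: nΣxy − (Σx)(Σy) = 6·111 − (42)(-53) = 2892
Denominator: √[(nΣx²−(Σx)²)(nΣy²−(Σy)²)]
  nΣx²−(Σx)² = 6·388 − 1764 = 564;  nΣy²−(Σy)² = 6·15695 − 2809 = 91361
  √(564·91361) = √51527604 = 7178.2731
r = 2892 / 7178.2731 = 0.4029
t = r·√(n−2)/√(1−r²) = 0.4029·√4 / √(1−0.162328) = 0.805800 / 0.915244 = 0.880

0.880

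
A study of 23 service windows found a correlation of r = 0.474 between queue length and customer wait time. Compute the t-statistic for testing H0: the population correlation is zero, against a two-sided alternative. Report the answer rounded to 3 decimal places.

t = r·√(n−2) / √(1−r²) with r = 0.474, n = 23
  = 0.474·√21 / √(1 − 0.224676)
  = 0.474·4.582576 / 0.880525
  = 2.172141 / 0.880525 = 2.467

2.467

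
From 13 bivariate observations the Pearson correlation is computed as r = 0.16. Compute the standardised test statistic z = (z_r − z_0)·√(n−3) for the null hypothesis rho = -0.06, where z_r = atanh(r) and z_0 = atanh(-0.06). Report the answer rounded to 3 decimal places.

Fisher z: atanh(0.16) = 0.161387, atanh(-0.06) = -0.060072
z = (z_r − z_0)·√(n−3) = (0.161387 − (-0.060072))·√10 = 0.221459 · 3.162278 = 0.700

0.700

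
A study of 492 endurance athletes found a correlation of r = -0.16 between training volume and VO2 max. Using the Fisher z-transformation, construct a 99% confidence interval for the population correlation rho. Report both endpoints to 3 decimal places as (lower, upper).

(-0.271, -0.045)

z_r = atanh(-0.16) = -0.161387;  SE = 1/√(n−3) = 1/√489 = 0.045222
z-limits: -0.161387 ± 2.576·0.045222 = -0.161387 ± 0.116492 = [-0.277879, -0.044895]
ρ-limits: (tanh -0.277879, tanh -0.044895) = (-0.271, -0.045)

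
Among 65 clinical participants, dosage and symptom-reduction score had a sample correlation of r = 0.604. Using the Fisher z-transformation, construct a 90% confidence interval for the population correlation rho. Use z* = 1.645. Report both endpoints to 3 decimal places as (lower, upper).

(0.455, 0.720)

z_r = atanh(0.604) = 0.699421;  SE = 1/√(n−3) = 1/√62 = 0.127000
z-limits: 0.699421 ± 1.645·0.127000 = 0.699421 ± 0.208915 = [0.490506, 0.908336]
ρ-limits: (tanh 0.490506, tanh 0.908336) = (0.455, 0.720)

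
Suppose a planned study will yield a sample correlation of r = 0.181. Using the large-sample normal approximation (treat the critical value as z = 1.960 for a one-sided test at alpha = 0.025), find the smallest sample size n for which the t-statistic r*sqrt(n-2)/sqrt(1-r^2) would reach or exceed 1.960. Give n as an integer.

Need r·√(n−2)/√(1−r²) ≥ 1.960
√(n−2) ≥ 1.960·√(1−0.032761) / 0.181 = 1.960·0.983483 / 0.181 = 10.6499
n−2 ≥ 113.4204  ⇒  n ≥ 115.4204
Smallest integer n = 116

116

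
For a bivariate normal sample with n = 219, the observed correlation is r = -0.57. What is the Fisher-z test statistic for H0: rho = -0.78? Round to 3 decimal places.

Fisher z: atanh(-0.57) = -0.647523, atanh(-0.78) = -1.045371
z = (z_r − z_0)·√(n−3) = (-0.647523 − (-1.045371))·√216 = 0.397848 · 14.696938 = 5.847

5.847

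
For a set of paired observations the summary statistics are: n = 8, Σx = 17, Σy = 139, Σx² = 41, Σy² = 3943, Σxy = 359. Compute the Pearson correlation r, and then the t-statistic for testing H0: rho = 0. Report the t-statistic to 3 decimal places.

S_xy = nΣxy − ΣxΣy = 8·359 − 17·139 = 2872 − 2363 = 509
S_xx = nΣx² − (Σx)² = 8·41 − 17² = 328 − 289 = 39
S_yy = nΣy² − (Σy)² = 8·3943 − 139² = 31544 − 19321 = 12223
r = S_xy / √(S_xx·S_yy) = 509 / √(39·12223) = 509 / √476697 = 509 / 690.4325 = 0.7372
t = r·√(n−2)/√(1−r²) = 0.7372·√6 / √(1−0.543464) = 1.805764 / 0.675674 = 2.673

2.673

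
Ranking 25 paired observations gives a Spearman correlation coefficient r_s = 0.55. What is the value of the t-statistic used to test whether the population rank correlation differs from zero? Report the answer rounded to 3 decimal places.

3.158

1 − r_s² = 1 − 0.3025 = 0.6975;  √(1−r_s²) = 0.835165
√(n−2) = √23 = 4.795832
t = r_s·√(n−2)/√(1−r_s²) = 0.55 · 4.795832 / 0.835165 = 3.158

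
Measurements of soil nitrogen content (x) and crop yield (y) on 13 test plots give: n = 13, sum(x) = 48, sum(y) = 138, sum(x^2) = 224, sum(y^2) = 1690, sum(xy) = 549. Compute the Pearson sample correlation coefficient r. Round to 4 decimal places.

0.3846

Numerator: nΣxy − (Σx)(Σy) = 13·549 − (48)(138) = 513
Denominator: √[(nΣx²−(Σx)²)(nΣy²−(Σy)²)]
  nΣx²−(Σx)² = 13·224 − 2304 = 608;  nΣy²−(Σy)² = 13·1690 − 19044 = 2926
  √(608·2926) = √1779008 = 1333.7946
r = 513 / 1333.7946 = 0.3846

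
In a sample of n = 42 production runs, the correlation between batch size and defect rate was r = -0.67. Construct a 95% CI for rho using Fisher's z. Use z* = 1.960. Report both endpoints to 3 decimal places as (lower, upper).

(-0.809, -0.460)

Fisher z: z_r = atanh(r) = ½·ln((1+(-0.67))/(1−(-0.67))) = -0.810743
SE(z) = 1/√(n−3) = 1/√39 = 0.160128
95% ⇒ z* = 1.960; margin = 1.960·0.160128 = 0.313851
CI on z-scale: (-1.124594, -0.496892)
Back-transform: tanh(-1.124594) = -0.809161, tanh(-0.496892) = -0.459669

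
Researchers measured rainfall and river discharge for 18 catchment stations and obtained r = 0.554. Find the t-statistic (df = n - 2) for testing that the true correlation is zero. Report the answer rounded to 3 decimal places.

t = r·√(n−2) / √(1−r²) with r = 0.554, n = 18
  = 0.554·√16 / √(1 − 0.306916)
  = 0.554·4.000000 / 0.832517
  = 2.216000 / 0.832517 = 2.662

2.662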